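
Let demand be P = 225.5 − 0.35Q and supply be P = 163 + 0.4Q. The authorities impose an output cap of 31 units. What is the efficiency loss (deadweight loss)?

Competitive equilibrium: 225.5 − 0.35Q = 163 + 0.4Q → Q* = 83.3333, P* = 196.3333.
At Q = 31: demand price = 225.5 − 0.35·31 = 214.65; supply price = 163 + 0.4·31 = 175.4.
ΔQ = 83.3333 − 31 = 52.3333; wedge = 214.65 − 175.4 = 39.25.
DWL = ½ × 52.3333 × 39.25 = 1027.04.

1027.04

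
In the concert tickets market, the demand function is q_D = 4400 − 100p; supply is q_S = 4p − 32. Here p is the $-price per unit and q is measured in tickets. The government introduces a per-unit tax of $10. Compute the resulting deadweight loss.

In inverse form: demand p = 44 − 0.01q, supply p = 8 + 0.25q.
Competitive equilibrium: 44 − 0.01q = 8 + 0.25q → q* = 138.4615, p* = 42.6154.
With the tax, the buyer price exceeds the seller price by 10: (44 − 0.01q) − (8 + 0.25q) = 10 → q' = 100.
Δq = 138.4615 − 100 = 38.4615; the wedge equals the tax, 10.
DWL = ½ × 38.4615 × 10 = $192.31.

$192.31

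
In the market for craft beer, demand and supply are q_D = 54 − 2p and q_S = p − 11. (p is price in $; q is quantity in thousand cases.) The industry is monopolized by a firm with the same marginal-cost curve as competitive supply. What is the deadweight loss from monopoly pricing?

In inverse form: demand p = 27 − 0.5q, supply p = 11 + q.
Competitive equilibrium: 27 − 0.5q = 11 + q → q* = 10.6667, p* = 21.6667.
Marginal revenue: MR = 27 − q. Set MR = MC: 27 − q = 11 + q → q_m = 8.
Price p_m = 27 − 0.5·8 = 23; MC(q_m) = 11 + 1·8 = 19.
Competitive q* = 10.6667, so Δq = 2.6667; wedge = 23 − 19 = 4.
Deadweight loss = ½ × 2.6667 × 4 = $5.33 thousand.

$5.33 thousand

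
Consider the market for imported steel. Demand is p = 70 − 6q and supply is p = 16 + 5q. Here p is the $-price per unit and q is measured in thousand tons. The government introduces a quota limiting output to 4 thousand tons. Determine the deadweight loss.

$4.55 thousand

Competitive equilibrium: 70 − 6q = 16 + 5q → q* = 4.9091, p* = 40.5455.
At q = 4: demand price = 70 − 6·4 = 46; supply price = 16 + 5·4 = 36.
Δq = 4.9091 − 4 = 0.9091; wedge = 46 − 36 = 10.
Welfare loss = ½ × 0.9091 × 10 = $4.55 thousand.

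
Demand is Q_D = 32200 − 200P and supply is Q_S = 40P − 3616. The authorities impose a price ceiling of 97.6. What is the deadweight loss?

In inverse form: demand P = 161 − 0.005Q, supply P = 90.4 + 0.025Q.
Competitive equilibrium: 161 − 0.005Q = 90.4 + 0.025Q → Q* = 2353.3333, P* = 149.2333.
At the ceiling P = 97.6, quantity supplied = (97.6 − 90.4)/0.025 = 288.
Willingness to pay at Q' = 288: 161 − 0.005·288 = 159.56.
ΔQ = 2353.3333 − 288 = 2065.3333; wedge = 159.56 − 97.6 = 61.96.
DWL = ½ × 2065.3333 × 61.96 = 63984.03.

63984.03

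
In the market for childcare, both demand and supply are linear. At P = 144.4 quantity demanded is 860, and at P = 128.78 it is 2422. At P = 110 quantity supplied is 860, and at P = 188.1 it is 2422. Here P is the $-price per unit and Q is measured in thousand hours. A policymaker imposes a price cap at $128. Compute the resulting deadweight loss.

Demand slope = (128.78 − 144.4)/(2422 − 860) = −0.01, so P = 153 − 0.01Q.
Supply slope = (188.1 − 110)/(2422 − 860) = 0.05, so P = 67 + 0.05Q.
Competitive equilibrium: 153 − 0.01Q = 67 + 0.05Q → Q* = 1433.3333, P* = 138.6667.
At the ceiling P = 128, quantity supplied = (128 − 67)/0.05 = 1220.
Willingness to pay at Q' = 1220: 153 − 0.01·1220 = 140.8.
ΔQ = 1433.3333 − 1220 = 213.3333; wedge = 140.8 − 128 = 12.8.
DWL = ½ × 213.3333 × 12.8 = $1365.33 thousand.

$1365.33 thousand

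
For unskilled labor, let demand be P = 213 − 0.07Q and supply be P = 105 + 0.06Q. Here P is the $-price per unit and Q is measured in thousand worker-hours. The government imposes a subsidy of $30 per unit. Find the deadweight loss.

$3461.54 thousand

Competitive equilibrium: 213 − 0.07Q = 105 + 0.06Q → Q* = 830.7692, P* = 154.8462.
The subsidy lowers effective supply by 30: P = 75 + 0.06Q.
New quantity: 213 − 0.07Q = 75 + 0.06Q → Q' = 1061.5385.
Overproduction ΔQ = 1061.5385 − 830.7692 = 230.7693; wedge = subsidy = 30.
Deadweight loss = ½ × 230.7693 × 30 = $3461.54 thousand.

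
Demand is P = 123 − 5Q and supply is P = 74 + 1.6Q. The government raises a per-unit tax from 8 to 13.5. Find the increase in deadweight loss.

Competitive equilibrium: 123 − 5Q = 74 + 1.6Q → Q* = 7.4242, P* = 85.8788.
For a per-unit tax t: ΔQ = t/6.6, so DWL = ½·t·(t/6.6) = t²/13.2.
At t = 8: DWL = 4.848. At t = 13.5: DWL = 13.807.
Increase = 13.807 − 4.848 = 8.96.

8.96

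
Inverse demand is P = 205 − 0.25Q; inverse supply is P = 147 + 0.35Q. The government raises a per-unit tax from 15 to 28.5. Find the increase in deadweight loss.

489.375

Competitive equilibrium: 205 − 0.25Q = 147 + 0.35Q → Q* = 96.6667, P* = 180.8333.
For a per-unit tax t: ΔQ = t/0.6, so DWL = ½·t·(t/0.6) = t²/1.2.
At t = 15: DWL = 187.5. At t = 28.5: DWL = 676.875.
Increase = 676.875 − 187.5 = 489.375.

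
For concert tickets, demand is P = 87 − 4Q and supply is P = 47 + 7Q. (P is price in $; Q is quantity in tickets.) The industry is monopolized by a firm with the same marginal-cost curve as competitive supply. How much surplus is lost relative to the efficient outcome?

$5.17

Competitive equilibrium: 87 − 4Q = 47 + 7Q → Q* = 3.6364, P* = 72.4545.
Marginal revenue: MR = 87 − 8Q. Set MR = MC: 87 − 8Q = 47 + 7Q → Q_m = 2.6667.
Price P_m = 87 − 4·2.6667 = 76.3332; MC(Q_m) = 47 + 7·2.6667 = 65.6669.
Competitive Q* = 3.6364, so ΔQ = 0.9697; wedge = 76.3332 − 65.6669 = 10.6663.
Welfare loss = ½ × 0.9697 × 10.6663 = $5.17.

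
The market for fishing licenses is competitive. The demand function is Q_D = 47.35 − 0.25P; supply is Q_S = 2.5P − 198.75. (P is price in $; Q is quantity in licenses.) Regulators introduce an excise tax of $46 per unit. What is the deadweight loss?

$240.45

In inverse form: demand P = 189.4 − 4Q, supply P = 79.5 + 0.4Q.
Competitive equilibrium: 189.4 − 4Q = 79.5 + 0.4Q → Q* = 24.97727, P* = 89.49091.
With the tax, the buyer price exceeds the seller price by 46: (189.4 − 4Q) − (79.5 + 0.4Q) = 46 → Q' = 14.52273.
ΔQ = 24.97727 − 14.52273 = 10.45454; the wedge equals the tax, 46.
Deadweight loss = ½ × 10.45454 × 46 = $240.45.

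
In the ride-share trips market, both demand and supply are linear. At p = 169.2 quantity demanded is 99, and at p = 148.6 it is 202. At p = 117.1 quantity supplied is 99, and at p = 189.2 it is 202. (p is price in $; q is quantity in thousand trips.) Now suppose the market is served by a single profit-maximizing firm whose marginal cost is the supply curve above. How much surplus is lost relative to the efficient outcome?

Demand slope = (148.6 − 169.2)/(202 − 99) = −0.2, so p = 189 − 0.2q.
Supply slope = (189.2 − 117.1)/(202 − 99) = 0.7, so p = 47.8 + 0.7q.
Competitive equilibrium: 189 − 0.2q = 47.8 + 0.7q → q* = 156.8889, p* = 157.6222.
Marginal revenue: MR = 189 − 0.4q. Set MR = MC: 189 − 0.4q = 47.8 + 0.7q → q_m = 128.3636.
Price p_m = 189 − 0.2·128.3636 = 163.3273; MC(q_m) = 47.8 + 0.7·128.3636 = 137.6545.
Competitive q* = 156.8889, so Δq = 28.5253; wedge = 163.3273 − 137.6545 = 25.6728.
DWL = ½ × 28.5253 × 25.6728 = $366.16 thousand.

$366.16 thousand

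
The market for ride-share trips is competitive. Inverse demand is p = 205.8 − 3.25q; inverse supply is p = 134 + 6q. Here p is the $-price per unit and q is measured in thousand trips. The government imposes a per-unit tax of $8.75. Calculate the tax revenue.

$59.64 thousand

Competitive equilibrium: 205.8 − 3.25q = 134 + 6q → q* = 7.7622, p* = 180.573.
With the tax, the buyer price exceeds the seller price by 8.75: (205.8 − 3.25q) − (134 + 6q) = 8.75 → q' = 6.8162.
Tax revenue = 8.75 × 6.8162 = $59.64 thousand.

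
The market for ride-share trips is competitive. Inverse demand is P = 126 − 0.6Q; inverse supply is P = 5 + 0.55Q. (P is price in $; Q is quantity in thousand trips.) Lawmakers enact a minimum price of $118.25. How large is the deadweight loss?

$4898.67 thousand

Competitive equilibrium: 126 − 0.6Q = 5 + 0.55Q → Q* = 105.2174, P* = 62.8696.
At the floor P = 118.25, quantity demanded = (126 − 118.25)/0.6 = 12.9167.
Sellers' marginal cost at Q' = 12.9167: 5 + 0.55·12.9167 = 12.1042.
ΔQ = 105.2174 − 12.9167 = 92.3007; wedge = 118.25 − 12.1042 = 106.1458.
Welfare loss = ½ × 92.3007 × 106.1458 = $4898.67 thousand.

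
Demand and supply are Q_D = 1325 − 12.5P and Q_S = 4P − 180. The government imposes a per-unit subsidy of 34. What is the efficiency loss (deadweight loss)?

In inverse form: demand P = 106 − 0.08Q, supply P = 45 + 0.25Q.
Competitive equilibrium: 106 − 0.08Q = 45 + 0.25Q → Q* = 184.8485, P* = 91.2121.
The subsidy lowers effective supply by 34: P = 11 + 0.25Q.
New quantity: 106 − 0.08Q = 11 + 0.25Q → Q' = 287.8788.
Overproduction ΔQ = 287.8788 − 184.8485 = 103.0303; wedge = subsidy = 34.
DWL = ½ × 103.0303 × 34 = 1751.52.

1751.52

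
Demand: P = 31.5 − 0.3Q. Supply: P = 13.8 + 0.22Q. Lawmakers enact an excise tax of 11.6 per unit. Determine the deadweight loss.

129.38

Competitive equilibrium: 31.5 − 0.3Q = 13.8 + 0.22Q → Q* = 34.0385, P* = 21.2885.
With the tax, the buyer price exceeds the seller price by 11.6: (31.5 − 0.3Q) − (13.8 + 0.22Q) = 11.6 → Q' = 11.7308.
ΔQ = 34.0385 − 11.7308 = 22.3077; the wedge equals the tax, 11.6.
DWL = ½ × 22.3077 × 11.6 = 129.38.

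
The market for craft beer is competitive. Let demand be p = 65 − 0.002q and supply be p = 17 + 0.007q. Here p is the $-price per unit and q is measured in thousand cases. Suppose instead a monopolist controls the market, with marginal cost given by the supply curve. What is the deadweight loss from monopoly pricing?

$4231.40 thousand

Competitive equilibrium: 65 − 0.002q = 17 + 0.007q → q* = 5333.333333, p* = 54.333333.
Marginal revenue: MR = 65 − 0.004q. Set MR = MC: 65 − 0.004q = 17 + 0.007q → q_m = 4363.636364.
Price p_m = 65 − 0.002·4363.636364 = 56.272727; MC(q_m) = 17 + 0.007·4363.636364 = 47.545455.
Competitive q* = 5333.333333, so Δq = 969.696969; wedge = 56.272727 − 47.545455 = 8.727272.
The triangle = ½ × 969.696969 × 8.727272 = $4231.40 thousand.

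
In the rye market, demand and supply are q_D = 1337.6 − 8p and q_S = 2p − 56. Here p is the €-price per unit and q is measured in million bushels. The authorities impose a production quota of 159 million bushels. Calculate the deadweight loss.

€1268.82 million

In inverse form: demand p = 167.2 − 0.125q, supply p = 28 + 0.5q.
Competitive equilibrium: 167.2 − 0.125q = 28 + 0.5q → q* = 222.72, p* = 139.36.
At q = 159: demand price = 167.2 − 0.125·159 = 147.325; supply price = 28 + 0.5·159 = 107.5.
Δq = 222.72 − 159 = 63.72; wedge = 147.325 − 107.5 = 39.825.
Deadweight loss = ½ × 63.72 × 39.825 = €1268.82 million.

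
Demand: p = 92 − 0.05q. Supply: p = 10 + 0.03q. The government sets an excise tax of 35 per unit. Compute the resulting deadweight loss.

7656.25

Competitive equilibrium: 92 − 0.05q = 10 + 0.03q → q* = 1025, p* = 40.75.
With the tax, the buyer price exceeds the seller price by 35: (92 − 0.05q) − (10 + 0.03q) = 35 → q' = 587.5.
Δq = 1025 − 587.5 = 437.5; the wedge equals the tax, 35.
Welfare loss = ½ × 437.5 × 35 = 7656.25.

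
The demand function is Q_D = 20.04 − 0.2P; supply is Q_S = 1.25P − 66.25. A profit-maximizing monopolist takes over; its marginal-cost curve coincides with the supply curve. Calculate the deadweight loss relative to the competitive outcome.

41.16

In inverse form: demand P = 100.2 − 5Q, supply P = 53 + 0.8Q.
Competitive equilibrium: 100.2 − 5Q = 53 + 0.8Q → Q* = 8.1379, P* = 59.5103.
Marginal revenue: MR = 100.2 − 10Q. Set MR = MC: 100.2 − 10Q = 53 + 0.8Q → Q_m = 4.3704.
Price P_m = 100.2 − 5·4.3704 = 78.348; MC(Q_m) = 53 + 0.8·4.3704 = 56.4963.
Competitive Q* = 8.1379, so ΔQ = 3.7675; wedge = 78.348 − 56.4963 = 21.8517.
DWL = ½ × 3.7675 × 21.8517 = 41.16.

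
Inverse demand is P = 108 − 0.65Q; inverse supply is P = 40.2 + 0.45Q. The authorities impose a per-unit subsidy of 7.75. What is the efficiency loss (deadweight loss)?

27.30

Competitive equilibrium: 108 − 0.65Q = 40.2 + 0.45Q → Q* = 61.6364, P* = 67.9364.
The subsidy lowers effective supply by 7.75: P = 32.45 + 0.45Q.
New quantity: 108 − 0.65Q = 32.45 + 0.45Q → Q' = 68.6818.
Overproduction ΔQ = 68.6818 − 61.6364 = 7.0454; wedge = subsidy = 7.75.
The triangle = ½ × 7.0454 × 7.75 = 27.30.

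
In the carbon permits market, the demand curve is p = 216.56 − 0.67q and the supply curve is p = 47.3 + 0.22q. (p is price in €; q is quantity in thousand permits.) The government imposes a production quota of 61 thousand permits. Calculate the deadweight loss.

Competitive equilibrium: 216.56 − 0.67q = 47.3 + 0.22q → q* = 190.1798, p* = 89.1396.
At q = 61: demand price = 216.56 − 0.67·61 = 175.69; supply price = 47.3 + 0.22·61 = 60.72.
Δq = 190.1798 − 61 = 129.1798; wedge = 175.69 − 60.72 = 114.97.
Welfare loss = ½ × 129.1798 × 114.97 = €7425.90 thousand.

€7425.90 thousand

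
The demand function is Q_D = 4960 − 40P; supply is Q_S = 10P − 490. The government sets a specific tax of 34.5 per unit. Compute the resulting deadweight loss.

4761

In inverse form: demand P = 124 − 0.025Q, supply P = 49 + 0.1Q.
Competitive equilibrium: 124 − 0.025Q = 49 + 0.1Q → Q* = 600, P* = 109.
With the tax, the buyer price exceeds the seller price by 34.5: (124 − 0.025Q) − (49 + 0.1Q) = 34.5 → Q' = 324.
ΔQ = 600 − 324 = 276; the wedge equals the tax, 34.5.
Deadweight loss = ½ × 276 × 34.5 = 4761.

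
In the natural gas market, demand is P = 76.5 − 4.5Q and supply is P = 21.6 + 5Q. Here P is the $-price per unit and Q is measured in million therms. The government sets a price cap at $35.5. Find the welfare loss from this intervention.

$42.72 million

Competitive equilibrium: 76.5 − 4.5Q = 21.6 + 5Q → Q* = 5.7789, P* = 50.4947.
At the ceiling P = 35.5, quantity supplied = (35.5 − 21.6)/5 = 2.78.
Willingness to pay at Q' = 2.78: 76.5 − 4.5·2.78 = 63.99.
ΔQ = 5.7789 − 2.78 = 2.9989; wedge = 63.99 − 35.5 = 28.49.
DWL = ½ × 2.9989 × 28.49 = $42.72 million.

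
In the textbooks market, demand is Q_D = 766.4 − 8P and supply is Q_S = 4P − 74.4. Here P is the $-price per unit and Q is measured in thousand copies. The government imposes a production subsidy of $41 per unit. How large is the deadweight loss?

In inverse form: demand P = 95.8 − 0.125Q, supply P = 18.6 + 0.25Q.
Competitive equilibrium: 95.8 − 0.125Q = 18.6 + 0.25Q → Q* = 205.8667, P* = 70.0667.
The subsidy lowers effective supply by 41: P = 0.25Q − 22.4.
New quantity: 95.8 − 0.125Q = 0.25Q − 22.4 → Q' = 315.2.
Overproduction ΔQ = 315.2 − 205.8667 = 109.3333; wedge = subsidy = 41.
DWL = ½ × 109.3333 × 41 = $2241.33 thousand.

$2241.33 thousand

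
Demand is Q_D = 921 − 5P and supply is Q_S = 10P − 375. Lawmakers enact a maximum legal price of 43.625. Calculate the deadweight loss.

27445.51

In inverse form: demand P = 184.2 − 0.2Q, supply P = 37.5 + 0.1Q.
Competitive equilibrium: 184.2 − 0.2Q = 37.5 + 0.1Q → Q* = 489, P* = 86.4.
At the ceiling P = 43.625, quantity supplied = (43.625 − 37.5)/0.1 = 61.25.
Willingness to pay at Q' = 61.25: 184.2 − 0.2·61.25 = 171.95.
ΔQ = 489 − 61.25 = 427.75; wedge = 171.95 − 43.625 = 128.325.
Deadweight loss = ½ × 427.75 × 128.325 = 27445.51.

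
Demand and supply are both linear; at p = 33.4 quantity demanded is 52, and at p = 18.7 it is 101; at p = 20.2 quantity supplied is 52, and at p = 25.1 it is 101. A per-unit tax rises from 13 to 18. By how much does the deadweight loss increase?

Demand slope = (18.7 − 33.4)/(101 − 52) = −0.3, so p = 49 − 0.3q.
Supply slope = (25.1 − 20.2)/(101 − 52) = 0.1, so p = 15 + 0.1q.
Competitive equilibrium: 49 − 0.3q = 15 + 0.1q → q* = 85, p* = 23.5.
For a per-unit tax t: Δq = t/0.4, so DWL = ½·t·(t/0.4) = t²/0.8.
At t = 13: DWL = 211.25. At t = 18: DWL = 405.
Increase = 405 − 211.25 = 193.75.

193.75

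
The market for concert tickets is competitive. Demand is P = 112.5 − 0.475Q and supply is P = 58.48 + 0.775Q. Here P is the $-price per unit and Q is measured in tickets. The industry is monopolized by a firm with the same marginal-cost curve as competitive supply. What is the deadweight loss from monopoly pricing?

$88.51

Competitive equilibrium: 112.5 − 0.475Q = 58.48 + 0.775Q → Q* = 43.216, P* = 91.9724.
Marginal revenue: MR = 112.5 − 0.95Q. Set MR = MC: 112.5 − 0.95Q = 58.48 + 0.775Q → Q_m = 31.3159.
Price P_m = 112.5 − 0.475·31.3159 = 97.6249; MC(Q_m) = 58.48 + 0.775·31.3159 = 82.7498.
Competitive Q* = 43.216, so ΔQ = 11.9001; wedge = 97.6249 − 82.7498 = 14.8751.
Deadweight loss = ½ × 11.9001 × 14.8751 = $88.51.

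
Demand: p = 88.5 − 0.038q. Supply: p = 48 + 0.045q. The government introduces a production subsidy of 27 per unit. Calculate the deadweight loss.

Competitive equilibrium: 88.5 − 0.038q = 48 + 0.045q → q* = 487.9518, p* = 69.9578.
The subsidy lowers effective supply by 27: p = 21 + 0.045q.
New quantity: 88.5 − 0.038q = 21 + 0.045q → q' = 813.253.
Overproduction Δq = 813.253 − 487.9518 = 325.3012; wedge = subsidy = 27.
The triangle = ½ × 325.3012 × 27 = 4391.57.

4391.57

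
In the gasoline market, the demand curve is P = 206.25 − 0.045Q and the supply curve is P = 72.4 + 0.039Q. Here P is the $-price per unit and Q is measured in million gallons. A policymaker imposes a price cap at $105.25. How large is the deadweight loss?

$23697.17 million

Competitive equilibrium: 206.25 − 0.045Q = 72.4 + 0.039Q → Q* = 1593.45238, P* = 134.54464.
At the ceiling P = 105.25, quantity supplied = (105.25 − 72.4)/0.039 = 842.30769.
Willingness to pay at Q' = 842.30769: 206.25 − 0.045·842.30769 = 168.34615.
ΔQ = 1593.45238 − 842.30769 = 751.14469; wedge = 168.34615 − 105.25 = 63.09615.
Welfare loss = ½ × 751.14469 × 63.09615 = $23697.17 million.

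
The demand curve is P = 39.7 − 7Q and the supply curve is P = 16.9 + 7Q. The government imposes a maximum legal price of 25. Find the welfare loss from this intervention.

1.56

Competitive equilibrium: 39.7 − 7Q = 16.9 + 7Q → Q* = 1.6286, P* = 28.3.
At the ceiling P = 25, quantity supplied = (25 − 16.9)/7 = 1.1571.
Willingness to pay at Q' = 1.1571: 39.7 − 7·1.1571 = 31.6003.
ΔQ = 1.6286 − 1.1571 = 0.4715; wedge = 31.6003 − 25 = 6.6003.
DWL = ½ × 0.4715 × 6.6003 = 1.56.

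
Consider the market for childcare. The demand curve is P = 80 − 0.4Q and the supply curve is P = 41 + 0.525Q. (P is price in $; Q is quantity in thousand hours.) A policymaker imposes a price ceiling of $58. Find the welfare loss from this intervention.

$44.25 thousand

Competitive equilibrium: 80 − 0.4Q = 41 + 0.525Q → Q* = 42.1622, P* = 63.1351.
At the ceiling P = 58, quantity supplied = (58 − 41)/0.525 = 32.381.
Willingness to pay at Q' = 32.381: 80 − 0.4·32.381 = 67.0476.
ΔQ = 42.1622 − 32.381 = 9.7812; wedge = 67.0476 − 58 = 9.0476.
Deadweight loss = ½ × 9.7812 × 9.0476 = $44.25 thousand.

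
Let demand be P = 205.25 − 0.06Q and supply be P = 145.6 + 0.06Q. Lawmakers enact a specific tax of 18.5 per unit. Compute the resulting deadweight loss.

Competitive equilibrium: 205.25 − 0.06Q = 145.6 + 0.06Q → Q* = 497.0833, P* = 175.425.
With the tax, the buyer price exceeds the seller price by 18.5: (205.25 − 0.06Q) − (145.6 + 0.06Q) = 18.5 → Q' = 342.9167.
ΔQ = 497.0833 − 342.9167 = 154.1666; the wedge equals the tax, 18.5.
Deadweight loss = ½ × 154.1666 × 18.5 = 1426.04.

1426.04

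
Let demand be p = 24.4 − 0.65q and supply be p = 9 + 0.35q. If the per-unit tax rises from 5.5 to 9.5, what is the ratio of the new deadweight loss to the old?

2.983

Competitive equilibrium: 24.4 − 0.65q = 9 + 0.35q → q* = 15.4, p* = 14.39.
For a per-unit tax t: Δq = t/1, so DWL = ½·t·(t/1) = t²/2.
At t = 5.5: DWL = 15.125. At t = 9.5: DWL = 45.125.
Ratio = (9.5/5.5)² = 2.983.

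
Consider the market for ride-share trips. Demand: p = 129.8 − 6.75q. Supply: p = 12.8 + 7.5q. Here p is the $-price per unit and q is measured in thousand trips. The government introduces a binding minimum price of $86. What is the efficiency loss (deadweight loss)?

Competitive equilibrium: 129.8 − 6.75q = 12.8 + 7.5q → q* = 8.2105, p* = 74.3789.
At the floor p = 86, quantity demanded = (129.8 − 86)/6.75 = 6.4889.
Sellers' marginal cost at q' = 6.4889: 12.8 + 7.5·6.4889 = 61.4668.
Δq = 8.2105 − 6.4889 = 1.7216; wedge = 86 − 61.4668 = 24.5332.
Deadweight loss = ½ × 1.7216 × 24.5332 = $21.12 thousand.

$21.12 thousand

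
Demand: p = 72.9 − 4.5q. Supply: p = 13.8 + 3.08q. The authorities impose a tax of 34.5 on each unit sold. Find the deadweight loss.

Competitive equilibrium: 72.9 − 4.5q = 13.8 + 3.08q → q* = 7.7968, p* = 37.8142.
With the tax, the buyer price exceeds the seller price by 34.5: (72.9 − 4.5q) − (13.8 + 3.08q) = 34.5 → q' = 3.2454.
Δq = 7.7968 − 3.2454 = 4.5514; the wedge equals the tax, 34.5.
The triangle = ½ × 4.5514 × 34.5 = 78.51.

78.51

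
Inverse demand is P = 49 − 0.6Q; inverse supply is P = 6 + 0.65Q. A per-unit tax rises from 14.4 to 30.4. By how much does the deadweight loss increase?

Competitive equilibrium: 49 − 0.6Q = 6 + 0.65Q → Q* = 34.4, P* = 28.36.
For a per-unit tax t: ΔQ = t/1.25, so DWL = ½·t·(t/1.25) = t²/2.5.
At t = 14.4: DWL = 82.944. At t = 30.4: DWL = 369.664.
Increase = 369.664 − 82.944 = 286.72.

286.72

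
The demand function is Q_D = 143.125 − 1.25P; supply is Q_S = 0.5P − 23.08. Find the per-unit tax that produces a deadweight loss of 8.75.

In inverse form: demand P = 114.5 − 0.8Q, supply P = 46.16 + 2Q.
Competitive equilibrium: 114.5 − 0.8Q = 46.16 + 2Q → Q* = 24.4071, P* = 94.9743.
A tax t gives ΔQ = t/2.8 and wedge t, so DWL = t²/5.6.
t²/5.6 = 8.75 → t² = 49 → t = 7.

7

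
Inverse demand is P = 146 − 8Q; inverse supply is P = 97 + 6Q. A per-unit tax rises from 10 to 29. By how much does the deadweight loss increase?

26.46

Competitive equilibrium: 146 − 8Q = 97 + 6Q → Q* = 3.5, P* = 118.
For a per-unit tax t: ΔQ = t/14, so DWL = ½·t·(t/14) = t²/28.
At t = 10: DWL = 3.5714. At t = 29: DWL = 30.0357.
Increase = 30.0357 − 3.5714 = 26.46.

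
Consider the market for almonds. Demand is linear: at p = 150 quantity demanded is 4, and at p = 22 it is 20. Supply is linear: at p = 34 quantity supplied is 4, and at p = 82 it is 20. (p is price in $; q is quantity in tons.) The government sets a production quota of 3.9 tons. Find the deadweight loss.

$623.29

Demand slope = (22 − 150)/(20 − 4) = −8, so p = 182 − 8q.
Supply slope = (82 − 34)/(20 − 4) = 3, so p = 22 + 3q.
Competitive equilibrium: 182 − 8q = 22 + 3q → q* = 14.5455, p* = 65.6364.
At q = 3.9: demand price = 182 − 8·3.9 = 150.8; supply price = 22 + 3·3.9 = 33.7.
Δq = 14.5455 − 3.9 = 10.6455; wedge = 150.8 − 33.7 = 117.1.
DWL = ½ × 10.6455 × 117.1 = $623.29.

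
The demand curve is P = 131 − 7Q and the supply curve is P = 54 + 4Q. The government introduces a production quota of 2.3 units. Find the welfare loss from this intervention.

Competitive equilibrium: 131 − 7Q = 54 + 4Q → Q* = 7, P* = 82.
At Q = 2.3: demand price = 131 − 7·2.3 = 114.9; supply price = 54 + 4·2.3 = 63.2.
ΔQ = 7 − 2.3 = 4.7; wedge = 114.9 − 63.2 = 51.7.
Deadweight loss = ½ × 4.7 × 51.7 = 121.495.

121.495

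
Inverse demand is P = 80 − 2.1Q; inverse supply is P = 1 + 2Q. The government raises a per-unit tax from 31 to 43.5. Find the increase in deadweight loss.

Competitive equilibrium: 80 − 2.1Q = 1 + 2Q → Q* = 19.2683, P* = 39.5366.
For a per-unit tax t: ΔQ = t/4.1, so DWL = ½·t·(t/4.1) = t²/8.2.
At t = 31: DWL = 117.195. At t = 43.5: DWL = 230.762.
Increase = 230.762 − 117.195 = 113.57.

113.57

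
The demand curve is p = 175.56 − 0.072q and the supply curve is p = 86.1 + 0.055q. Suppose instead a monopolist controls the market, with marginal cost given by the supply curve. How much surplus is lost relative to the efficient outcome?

Competitive equilibrium: 175.56 − 0.072q = 86.1 + 0.055q → q* = 704.40945, p* = 124.84252.
Marginal revenue: MR = 175.56 − 0.144q. Set MR = MC: 175.56 − 0.144q = 86.1 + 0.055q → q_m = 449.54774.
Price p_m = 175.56 − 0.072·449.54774 = 143.19256; MC(q_m) = 86.1 + 0.055·449.54774 = 110.82513.
Competitive q* = 704.40945, so Δq = 254.86171; wedge = 143.19256 − 110.82513 = 32.36743.
DWL = ½ × 254.86171 × 32.36743 = 4124.61.

4124.61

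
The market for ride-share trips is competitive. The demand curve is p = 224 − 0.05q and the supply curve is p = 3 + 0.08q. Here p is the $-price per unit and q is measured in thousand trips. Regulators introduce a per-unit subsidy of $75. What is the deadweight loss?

$21634.62 thousand

Competitive equilibrium: 224 − 0.05q = 3 + 0.08q → q* = 1700, p* = 139.
The subsidy lowers effective supply by 75: p = 0.08q − 72.
New quantity: 224 − 0.05q = 0.08q − 72 → q' = 2276.9231.
Overproduction Δq = 2276.9231 − 1700 = 576.9231; wedge = subsidy = 75.
DWL = ½ × 576.9231 × 75 = $21634.62 thousand.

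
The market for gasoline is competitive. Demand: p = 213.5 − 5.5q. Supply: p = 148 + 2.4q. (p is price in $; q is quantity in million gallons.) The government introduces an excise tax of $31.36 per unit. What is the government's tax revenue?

$135.52 million

Competitive equilibrium: 213.5 − 5.5q = 148 + 2.4q → q* = 8.2911, p* = 167.8987.
With the tax, the buyer price exceeds the seller price by 31.36: (213.5 − 5.5q) − (148 + 2.4q) = 31.36 → q' = 4.3215.
Tax revenue = 31.36 × 4.3215 = $135.52 million.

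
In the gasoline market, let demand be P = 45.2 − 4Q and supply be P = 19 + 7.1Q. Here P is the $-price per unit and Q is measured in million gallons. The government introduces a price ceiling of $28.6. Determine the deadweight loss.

$5.64 million

Competitive equilibrium: 45.2 − 4Q = 19 + 7.1Q → Q* = 2.3604, P* = 35.7586.
At the ceiling P = 28.6, quantity supplied = (28.6 − 19)/7.1 = 1.3521.
Willingness to pay at Q' = 1.3521: 45.2 − 4·1.3521 = 39.7916.
ΔQ = 2.3604 − 1.3521 = 1.0083; wedge = 39.7916 − 28.6 = 11.1916.
Deadweight loss = ½ × 1.0083 × 11.1916 = $5.64 million.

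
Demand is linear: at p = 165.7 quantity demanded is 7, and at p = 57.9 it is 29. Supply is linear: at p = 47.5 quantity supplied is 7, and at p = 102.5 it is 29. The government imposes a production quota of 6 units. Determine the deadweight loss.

Demand slope = (57.9 − 165.7)/(29 − 7) = −4.9, so p = 200 − 4.9q.
Supply slope = (102.5 − 47.5)/(29 − 7) = 2.5, so p = 30 + 2.5q.
Competitive equilibrium: 200 − 4.9q = 30 + 2.5q → q* = 22.973, p* = 87.4324.
At q = 6: demand price = 200 − 4.9·6 = 170.6; supply price = 30 + 2.5·6 = 45.
Δq = 22.973 − 6 = 16.973; wedge = 170.6 − 45 = 125.6.
The triangle = ½ × 16.973 × 125.6 = 1065.90.

1065.90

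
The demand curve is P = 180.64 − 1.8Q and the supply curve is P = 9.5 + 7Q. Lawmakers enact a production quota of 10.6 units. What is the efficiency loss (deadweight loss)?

Competitive equilibrium: 180.64 − 1.8Q = 9.5 + 7Q → Q* = 19.4477, P* = 145.6341.
At Q = 10.6: demand price = 180.64 − 1.8·10.6 = 161.56; supply price = 9.5 + 7·10.6 = 83.7.
ΔQ = 19.4477 − 10.6 = 8.8477; wedge = 161.56 − 83.7 = 77.86.
Deadweight loss = ½ × 8.8477 × 77.86 = 344.44.

344.44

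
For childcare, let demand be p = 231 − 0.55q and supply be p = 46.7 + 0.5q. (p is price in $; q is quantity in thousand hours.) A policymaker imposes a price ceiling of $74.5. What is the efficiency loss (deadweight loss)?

Competitive equilibrium: 231 − 0.55q = 46.7 + 0.5q → q* = 175.5238, p* = 134.4619.
At the ceiling p = 74.5, quantity supplied = (74.5 − 46.7)/0.5 = 55.6.
Willingness to pay at q' = 55.6: 231 − 0.55·55.6 = 200.42.
Δq = 175.5238 − 55.6 = 119.9238; wedge = 200.42 − 74.5 = 125.92.
DWL = ½ × 119.9238 × 125.92 = $7550.40 thousand.

$7550.40 thousand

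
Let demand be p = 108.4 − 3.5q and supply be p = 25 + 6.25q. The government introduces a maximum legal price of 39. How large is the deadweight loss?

194.34

Competitive equilibrium: 108.4 − 3.5q = 25 + 6.25q → q* = 8.5538, p* = 78.4615.
At the ceiling p = 39, quantity supplied = (39 − 25)/6.25 = 2.24.
Willingness to pay at q' = 2.24: 108.4 − 3.5·2.24 = 100.56.
Δq = 8.5538 − 2.24 = 6.3138; wedge = 100.56 − 39 = 61.56.
Welfare loss = ½ × 6.3138 × 61.56 = 194.34.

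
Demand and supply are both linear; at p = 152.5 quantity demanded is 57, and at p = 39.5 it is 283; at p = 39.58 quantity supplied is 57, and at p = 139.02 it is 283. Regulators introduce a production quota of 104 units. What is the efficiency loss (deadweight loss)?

2513.40

Demand slope = (39.5 − 152.5)/(283 − 57) = −0.5, so p = 181 − 0.5q.
Supply slope = (139.02 − 39.58)/(283 − 57) = 0.44, so p = 14.5 + 0.44q.
Competitive equilibrium: 181 − 0.5q = 14.5 + 0.44q → q* = 177.1277, p* = 92.4362.
At q = 104: demand price = 181 − 0.5·104 = 129; supply price = 14.5 + 0.44·104 = 60.26.
Δq = 177.1277 − 104 = 73.1277; wedge = 129 − 60.26 = 68.74.
Deadweight loss = ½ × 73.1277 × 68.74 = 2513.40.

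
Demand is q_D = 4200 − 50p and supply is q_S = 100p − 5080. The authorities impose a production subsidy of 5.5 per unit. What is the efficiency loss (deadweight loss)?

504.17

In inverse form: demand p = 84 − 0.02q, supply p = 50.8 + 0.01q.
Competitive equilibrium: 84 − 0.02q = 50.8 + 0.01q → q* = 1106.6667, p* = 61.8667.
The subsidy lowers effective supply by 5.5: p = 45.3 + 0.01q.
New quantity: 84 − 0.02q = 45.3 + 0.01q → q' = 1290.
Overproduction Δq = 1290 − 1106.6667 = 183.3333; wedge = subsidy = 5.5.
Welfare loss = ½ × 183.3333 × 5.5 = 504.17.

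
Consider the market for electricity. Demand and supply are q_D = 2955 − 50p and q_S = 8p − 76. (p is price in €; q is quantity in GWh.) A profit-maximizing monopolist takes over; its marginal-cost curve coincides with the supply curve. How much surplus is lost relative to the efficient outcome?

€124.64

In inverse form: demand p = 59.1 − 0.02q, supply p = 9.5 + 0.125q.
Competitive equilibrium: 59.1 − 0.02q = 9.5 + 0.125q → q* = 342.069, p* = 52.2586.
Marginal revenue: MR = 59.1 − 0.04q. Set MR = MC: 59.1 − 0.04q = 9.5 + 0.125q → q_m = 300.6061.
Price p_m = 59.1 − 0.02·300.6061 = 53.0879; MC(q_m) = 9.5 + 0.125·300.6061 = 47.0758.
Competitive q* = 342.069, so Δq = 41.4629; wedge = 53.0879 − 47.0758 = 6.0121.
Welfare loss = ½ × 41.4629 × 6.0121 = €124.64.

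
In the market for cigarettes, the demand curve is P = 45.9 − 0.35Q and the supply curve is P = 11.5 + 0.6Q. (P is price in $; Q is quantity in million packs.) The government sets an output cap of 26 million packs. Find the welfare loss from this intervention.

Competitive equilibrium: 45.9 − 0.35Q = 11.5 + 0.6Q → Q* = 36.2105, P* = 33.2263.
At Q = 26: demand price = 45.9 − 0.35·26 = 36.8; supply price = 11.5 + 0.6·26 = 27.1.
ΔQ = 36.2105 − 26 = 10.2105; wedge = 36.8 − 27.1 = 9.7.
Welfare loss = ½ × 10.2105 × 9.7 = $49.52 million.

$49.52 million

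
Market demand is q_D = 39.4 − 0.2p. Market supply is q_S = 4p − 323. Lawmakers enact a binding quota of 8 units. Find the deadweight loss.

In inverse form: demand p = 197 − 5q, supply p = 80.75 + 0.25q.
Competitive equilibrium: 197 − 5q = 80.75 + 0.25q → q* = 22.14286, p* = 86.28571.
At q = 8: demand price = 197 − 5·8 = 157; supply price = 80.75 + 0.25·8 = 82.75.
Δq = 22.14286 − 8 = 14.14286; wedge = 157 − 82.75 = 74.25.
DWL = ½ × 14.14286 × 74.25 = 525.05.

525.05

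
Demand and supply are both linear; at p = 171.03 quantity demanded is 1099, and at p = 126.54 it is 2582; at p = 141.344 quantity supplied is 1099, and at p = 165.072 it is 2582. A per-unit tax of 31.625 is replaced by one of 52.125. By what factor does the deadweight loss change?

Demand slope = (126.54 − 171.03)/(2582 − 1099) = −0.03, so p = 204 − 0.03q.
Supply slope = (165.072 − 141.344)/(2582 − 1099) = 0.016, so p = 123.76 + 0.016q.
Competitive equilibrium: 204 − 0.03q = 123.76 + 0.016q → q* = 1744.3478, p* = 151.6696.
For a per-unit tax t: Δq = t/0.046, so DWL = ½·t·(t/0.046) = t²/0.092.
At t = 31.625: DWL = 10871.094. At t = 52.125: DWL = 29532.779.
Ratio = (52.125/31.625)² = 2.717.

2.717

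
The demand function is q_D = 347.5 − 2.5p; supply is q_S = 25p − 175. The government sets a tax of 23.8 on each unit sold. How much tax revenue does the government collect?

5852.64

In inverse form: demand p = 139 − 0.4q, supply p = 7 + 0.04q.
Competitive equilibrium: 139 − 0.4q = 7 + 0.04q → q* = 300, p* = 19.
With the tax, the buyer price exceeds the seller price by 23.8: (139 − 0.4q) − (7 + 0.04q) = 23.8 → q' = 245.9091.
Tax revenue = 23.8 × 245.9091 = 5852.64.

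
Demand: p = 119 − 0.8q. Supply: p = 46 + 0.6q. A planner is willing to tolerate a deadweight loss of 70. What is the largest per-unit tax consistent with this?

14

Competitive equilibrium: 119 − 0.8q = 46 + 0.6q → q* = 52.1429, p* = 77.2857.
A tax t gives Δq = t/1.4 and wedge t, so DWL = t²/2.8.
t²/2.8 = 70 → t² = 196 → t = 14.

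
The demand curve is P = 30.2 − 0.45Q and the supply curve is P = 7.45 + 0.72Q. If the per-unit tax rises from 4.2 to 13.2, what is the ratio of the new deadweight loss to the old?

Competitive equilibrium: 30.2 − 0.45Q = 7.45 + 0.72Q → Q* = 19.4444, P* = 21.45.
For a per-unit tax t: ΔQ = t/1.17, so DWL = ½·t·(t/1.17) = t²/2.34.
At t = 4.2: DWL = 7.538. At t = 13.2: DWL = 74.462.
Ratio = (13.2/4.2)² = 9.878.

9.878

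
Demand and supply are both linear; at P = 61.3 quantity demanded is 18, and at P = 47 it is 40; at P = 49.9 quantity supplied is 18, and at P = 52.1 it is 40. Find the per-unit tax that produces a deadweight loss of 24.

6

Demand slope = (47 − 61.3)/(40 − 18) = −0.65, so P = 73 − 0.65Q.
Supply slope = (52.1 − 49.9)/(40 − 18) = 0.1, so P = 48.1 + 0.1Q.
Competitive equilibrium: 73 − 0.65Q = 48.1 + 0.1Q → Q* = 33.2, P* = 51.42.
A tax t gives ΔQ = t/0.75 and wedge t, so DWL = t²/1.5.
t²/1.5 = 24 → t² = 36 → t = 6.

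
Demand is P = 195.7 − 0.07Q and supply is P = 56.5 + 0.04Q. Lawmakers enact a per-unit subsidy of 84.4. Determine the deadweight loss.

Competitive equilibrium: 195.7 − 0.07Q = 56.5 + 0.04Q → Q* = 1265.4545, P* = 107.1182.
The subsidy lowers effective supply by 84.4: P = 0.04Q − 27.9.
New quantity: 195.7 − 0.07Q = 0.04Q − 27.9 → Q' = 2032.7273.
Overproduction ΔQ = 2032.7273 − 1265.4545 = 767.2728; wedge = subsidy = 84.4.
Deadweight loss = ½ × 767.2728 × 84.4 = 32378.91.

32378.91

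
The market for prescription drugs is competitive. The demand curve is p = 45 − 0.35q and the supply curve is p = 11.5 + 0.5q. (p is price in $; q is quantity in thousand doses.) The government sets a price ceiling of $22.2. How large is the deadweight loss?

Competitive equilibrium: 45 − 0.35q = 11.5 + 0.5q → q* = 39.4118, p* = 31.2059.
At the ceiling p = 22.2, quantity supplied = (22.2 − 11.5)/0.5 = 21.4.
Willingness to pay at q' = 21.4: 45 − 0.35·21.4 = 37.51.
Δq = 39.4118 − 21.4 = 18.0118; wedge = 37.51 − 22.2 = 15.31.
Welfare loss = ½ × 18.0118 × 15.31 = $137.88 thousand.

$137.88 thousand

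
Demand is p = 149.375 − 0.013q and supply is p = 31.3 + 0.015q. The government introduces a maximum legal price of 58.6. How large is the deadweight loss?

Competitive equilibrium: 149.375 − 0.013q = 31.3 + 0.015q → q* = 4216.9643, p* = 94.5545.
At the ceiling p = 58.6, quantity supplied = (58.6 − 31.3)/0.015 = 1820.
Willingness to pay at q' = 1820: 149.375 − 0.013·1820 = 125.715.
Δq = 4216.9643 − 1820 = 2396.9643; wedge = 125.715 − 58.6 = 67.115.
Welfare loss = ½ × 2396.9643 × 67.115 = 80436.13.

80436.13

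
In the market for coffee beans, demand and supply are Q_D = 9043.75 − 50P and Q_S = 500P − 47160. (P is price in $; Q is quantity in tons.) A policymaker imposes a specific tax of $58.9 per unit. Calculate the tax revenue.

In inverse form: demand P = 180.875 − 0.02Q, supply P = 94.32 + 0.002Q.
Competitive equilibrium: 180.875 − 0.02Q = 94.32 + 0.002Q → Q* = 3934.3182, P* = 102.1886.
With the tax, the buyer price exceeds the seller price by 58.9: (180.875 − 0.02Q) − (94.32 + 0.002Q) = 58.9 → Q' = 1257.0455.
Tax revenue = 58.9 × 1257.0455 = $74039.98.

$74039.98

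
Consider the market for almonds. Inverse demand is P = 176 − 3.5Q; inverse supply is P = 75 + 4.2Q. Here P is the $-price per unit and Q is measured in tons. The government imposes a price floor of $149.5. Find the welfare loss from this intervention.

Competitive equilibrium: 176 − 3.5Q = 75 + 4.2Q → Q* = 13.1169, P* = 130.0909.
At the floor P = 149.5, quantity demanded = (176 − 149.5)/3.5 = 7.5714.
Sellers' marginal cost at Q' = 7.5714: 75 + 4.2·7.5714 = 106.7999.
ΔQ = 13.1169 − 7.5714 = 5.5455; wedge = 149.5 − 106.7999 = 42.7001.
Deadweight loss = ½ × 5.5455 × 42.7001 = $118.40.

$118.40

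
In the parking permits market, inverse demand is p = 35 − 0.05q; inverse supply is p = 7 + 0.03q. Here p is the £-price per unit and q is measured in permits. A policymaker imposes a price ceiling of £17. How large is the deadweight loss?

£11.11

Competitive equilibrium: 35 − 0.05q = 7 + 0.03q → q* = 350, p* = 17.5.
At the ceiling p = 17, quantity supplied = (17 − 7)/0.03 = 333.3333.
Willingness to pay at q' = 333.3333: 35 − 0.05·333.3333 = 18.3333.
Δq = 350 − 333.3333 = 16.6667; wedge = 18.3333 − 17 = 1.3333.
Welfare loss = ½ × 16.6667 × 1.3333 = £11.11.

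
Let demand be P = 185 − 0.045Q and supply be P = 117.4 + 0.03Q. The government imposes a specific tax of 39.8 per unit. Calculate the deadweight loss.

10560.27

Competitive equilibrium: 185 − 0.045Q = 117.4 + 0.03Q → Q* = 901.3333, P* = 144.44.
With the tax, the buyer price exceeds the seller price by 39.8: (185 − 0.045Q) − (117.4 + 0.03Q) = 39.8 → Q' = 370.6667.
ΔQ = 901.3333 − 370.6667 = 530.6666; the wedge equals the tax, 39.8.
The triangle = ½ × 530.6666 × 39.8 = 10560.27.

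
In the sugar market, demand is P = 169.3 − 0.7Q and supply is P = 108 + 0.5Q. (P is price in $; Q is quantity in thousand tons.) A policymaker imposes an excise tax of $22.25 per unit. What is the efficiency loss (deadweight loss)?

$206.28 thousand

Competitive equilibrium: 169.3 − 0.7Q = 108 + 0.5Q → Q* = 51.0833, P* = 133.5417.
With the tax, the buyer price exceeds the seller price by 22.25: (169.3 − 0.7Q) − (108 + 0.5Q) = 22.25 → Q' = 32.5417.
ΔQ = 51.0833 − 32.5417 = 18.5416; the wedge equals the tax, 22.25.
DWL = ½ × 18.5416 × 22.25 = $206.28 thousand.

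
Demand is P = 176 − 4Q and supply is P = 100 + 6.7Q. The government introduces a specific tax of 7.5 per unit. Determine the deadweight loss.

Competitive equilibrium: 176 − 4Q = 100 + 6.7Q → Q* = 7.1028, P* = 147.5888.
With the tax, the buyer price exceeds the seller price by 7.5: (176 − 4Q) − (100 + 6.7Q) = 7.5 → Q' = 6.4019.
ΔQ = 7.1028 − 6.4019 = 0.7009; the wedge equals the tax, 7.5.
The triangle = ½ × 0.7009 × 7.5 = 2.63.

2.63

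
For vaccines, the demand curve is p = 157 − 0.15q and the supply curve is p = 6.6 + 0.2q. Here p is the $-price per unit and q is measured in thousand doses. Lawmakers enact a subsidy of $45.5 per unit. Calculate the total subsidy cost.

Competitive equilibrium: 157 − 0.15q = 6.6 + 0.2q → q* = 429.7143, p* = 92.5429.
The subsidy lowers effective supply by 45.5: p = 0.2q − 38.9.
New quantity: 157 − 0.15q = 0.2q − 38.9 → q' = 559.7143.
Total subsidy cost = 45.5 × 559.7143 = $25467 thousand.

$25467 thousand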